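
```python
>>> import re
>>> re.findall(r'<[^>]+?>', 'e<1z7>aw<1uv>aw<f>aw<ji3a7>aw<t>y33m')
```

['<1z7>', '<1uv>', '<f>', '<ji3a7>', '<t>']

`findall` yields the raw match text (5 of them) because the pattern has no groups.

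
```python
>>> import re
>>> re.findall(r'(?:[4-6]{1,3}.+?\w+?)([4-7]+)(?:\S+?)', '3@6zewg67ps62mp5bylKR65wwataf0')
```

['67', '5']

The pattern matches 1 to 3 of a character in [4-6], then one or more of any character (lazy), then one or more of a word character (lazy) (non-capturing group); then one or more of a character in [4-7] (captured); then one or more of a non-whitespace character (lazy) (non-capturing group).
A non-greedy quantifier consumes as few characters as it can — just enough that the remainder of the pattern still matches from where it stops; whatever follows it matches normally.
Walking the string: at [2:10] match '6zewg67p', group 1 = '67'; at [11:17] match '62mp5b', group 1 = '5'.
Because there's exactly one group, `findall` drops the full match and keeps group 1 from each hit.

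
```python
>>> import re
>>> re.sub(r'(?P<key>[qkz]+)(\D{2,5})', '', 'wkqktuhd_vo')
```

'wvo'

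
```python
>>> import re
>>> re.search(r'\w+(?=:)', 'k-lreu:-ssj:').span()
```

The lookaround is zero-width — it requires the adjacent text to match without consuming it, so the asserted text isn't part of the match.
`re.search` tries every starting position until one works.
The match spans [2:6] → 'lreu'.

(2, 6)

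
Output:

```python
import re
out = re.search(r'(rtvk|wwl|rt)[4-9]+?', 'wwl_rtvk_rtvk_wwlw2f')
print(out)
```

Here the pattern never matches, so the call returns None.

None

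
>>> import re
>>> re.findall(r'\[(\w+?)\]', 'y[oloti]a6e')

['oloti']

One capturing group, so `findall` returns just the captured substring from the one match — 1 in all.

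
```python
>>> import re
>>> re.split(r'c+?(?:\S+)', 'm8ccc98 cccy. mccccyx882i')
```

['m8', ' ', ' m', '']

This matches one or more of a literal 'c' (lazy); then one or more of a non-whitespace character (non-capturing group).
Matches to split on: at [2:7] → 'ccc98'; at [8:13] → 'cccy.'; at [15:25] → 'ccccyx882i'.
`split` removes every match and returns the 4 fragments in between.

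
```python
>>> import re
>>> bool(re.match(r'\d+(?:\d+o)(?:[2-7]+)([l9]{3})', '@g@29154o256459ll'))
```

`match` is anchored at position 0; if the pattern doesn't fit there, it returns None.
Here the string doesn't start with a match, so the call returns None, and `bool(None)` is False.

False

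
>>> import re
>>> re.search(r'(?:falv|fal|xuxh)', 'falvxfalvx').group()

'falv'

The regex engine tests alternatives in the order written; an earlier branch that matches wins even if a later one would match more.
`re.search` tries every starting position until one works.
The match spans [0:4] → 'falv'.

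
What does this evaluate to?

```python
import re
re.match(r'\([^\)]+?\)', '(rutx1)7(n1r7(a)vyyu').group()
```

`match` is anchored at position 0; if the pattern doesn't fit there, it returns None.
The match spans [0:7] → '(rutx1)'.

'(rutx1)'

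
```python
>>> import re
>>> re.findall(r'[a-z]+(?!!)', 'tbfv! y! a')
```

The negative lookaround is zero-width — it rules out positions where the adjacent text would match, without consuming anything.
Matches: at [0:3] → 'tbf'; at [9:10] → 'a'.
Since nothing is captured, `findall` lists the 2 matched substrings directly.

['tbf', 'a']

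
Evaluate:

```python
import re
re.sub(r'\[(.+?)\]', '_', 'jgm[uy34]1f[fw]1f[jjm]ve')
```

'jgm_1f_1f_ve'

A `+?`/`*?`/`{m,n}?` starts at its minimum and grows only as far as needed for what follows to match.
Matches: at [3:9] → '[uy34]'; at [11:15] → '[fw]'; at [17:22] → '[jjm]'.
`sub` substitutes '_' at each match site.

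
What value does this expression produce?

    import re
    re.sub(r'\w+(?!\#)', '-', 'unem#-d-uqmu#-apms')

'-m#----u#--'

The negative lookahead/lookbehind blocks any match where the forbidden context is present.
`sub` substitutes '-' at each match site.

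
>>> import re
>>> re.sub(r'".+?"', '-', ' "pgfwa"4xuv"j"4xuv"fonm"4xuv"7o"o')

With the lazy modifier that quantifier settles for the fewest repetitions that let the rest of the pattern succeed (the atoms after it are unaffected and can still be greedy).
Every occurrence is swapped for '-'.

' -4xuv-4xuv-4xuv-o'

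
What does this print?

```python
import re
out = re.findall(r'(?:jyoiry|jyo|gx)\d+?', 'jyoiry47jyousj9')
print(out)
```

['jyoiry4']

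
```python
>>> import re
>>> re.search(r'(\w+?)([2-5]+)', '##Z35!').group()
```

'Z35'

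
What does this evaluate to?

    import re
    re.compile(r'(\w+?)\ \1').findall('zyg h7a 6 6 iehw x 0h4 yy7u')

The backreference `\1` re-matches whatever the first group consumed, character for character.
Walking the string: at [8:11] match '6 6', group 1 = '6'.
One capturing group, so `findall` returns just the captured substring from the one match — 1 in all.

['6']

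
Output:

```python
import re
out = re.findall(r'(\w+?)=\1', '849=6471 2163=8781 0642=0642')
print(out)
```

After group 1 captures some text, `\1` only succeeds where that same text appears again.
Scanning left to right: at [19:28] match '0642=0642', group 1 = '0642'.
One capturing group, so `findall` returns just the captured substring from the one match — 1 in all.

['0642']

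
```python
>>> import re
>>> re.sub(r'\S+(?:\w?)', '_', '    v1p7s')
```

'    _'

Pattern: one or more of a non-whitespace character; then optionally a word character (non-capturing group).
Matches: at [4:9] → 'v1p7s'.
Every occurrence is swapped for '_'.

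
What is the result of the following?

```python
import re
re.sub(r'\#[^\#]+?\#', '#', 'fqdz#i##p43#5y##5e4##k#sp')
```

'fqdz##5y###sp'

Matches: at [4:7] → '#i#'; at [7:12] → '#p43#'; at [15:20] → '#5e4#'; at [20:23] → '#k#'.
`sub` substitutes '#' at each match site.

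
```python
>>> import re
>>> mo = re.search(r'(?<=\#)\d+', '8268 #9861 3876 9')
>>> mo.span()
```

The `(?=…)`/`(?<=…)` assertion just peeks at neighbouring text; it doesn't advance the match position.
`re.search` scans for the first position where the pattern succeeds.
The match spans [6:10] → '9861'.

(6, 10)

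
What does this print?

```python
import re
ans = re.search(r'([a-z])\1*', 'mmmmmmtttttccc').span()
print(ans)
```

(0, 6)

The backreference `\1` re-matches whatever the first group consumed, character for character.
`re.search` scans for the first position where the pattern succeeds.
The match spans [0:6] → 'mmmmmm'.
Captured: group 1 = 'm'.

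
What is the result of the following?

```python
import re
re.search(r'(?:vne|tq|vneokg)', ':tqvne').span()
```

(1, 3)

The match spans [1:3] → 'tq'.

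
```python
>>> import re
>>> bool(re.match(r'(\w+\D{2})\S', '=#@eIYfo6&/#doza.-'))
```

False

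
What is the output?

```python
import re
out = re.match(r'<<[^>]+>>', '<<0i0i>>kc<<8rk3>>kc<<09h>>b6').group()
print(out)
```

<<0i0i>>

With `match`, the pattern is implicitly anchored at the beginning.
The match spans [0:8] → '<<0i0i>>'.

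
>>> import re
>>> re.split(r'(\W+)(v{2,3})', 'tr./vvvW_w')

The pattern matches one or more of a non-word character (captured); then 2 to 3 of a literal 'v' (captured).
Matches to split on: at [2:7] → './vvv'.
Because the pattern has a capturing group, `split` also inserts each captured text between the pieces.

['tr', './', 'vvv', 'W_w']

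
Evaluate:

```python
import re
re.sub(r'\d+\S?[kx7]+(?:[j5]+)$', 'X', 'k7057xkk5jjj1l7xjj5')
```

'k7057xkk5jjjX'

This matches one or more of a digit, then optionally a non-whitespace character, then one or more of one of [kx7]; then one or more of one of [j5] (non-capturing group); then anchored at the end.
Matches: at [12:19] → '1l7xjj5'.
`sub` substitutes 'X' at each match site.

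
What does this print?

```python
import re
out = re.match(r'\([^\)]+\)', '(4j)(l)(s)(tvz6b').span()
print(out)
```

(0, 4)

`re.match` only tries the pattern at the start of the string.
The match spans [0:4] → '(4j)'.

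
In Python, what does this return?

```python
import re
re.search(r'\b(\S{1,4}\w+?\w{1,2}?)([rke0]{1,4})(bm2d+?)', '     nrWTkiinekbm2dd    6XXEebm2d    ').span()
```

(5, 19)

This matches a word boundary (`\b`, zero-width); then 1 to 4 of a non-whitespace character, then one or more of a word character (lazy), then 1 to 2 of a word character (lazy) (captured); then 1 to 4 of one of [rke0] (captured); then the literal 'bm2', then one or more of the literal 'd' (lazy) (captured).
The match spans [5:19] → 'nrWTkiinekbm2d'.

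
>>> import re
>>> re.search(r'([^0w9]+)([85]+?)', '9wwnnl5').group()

The pattern matches one or more of any character except [0w9] (captured); then one or more of one of [85] (lazy) (captured).
`re.search` scans for the first position where the pattern succeeds.
The match spans [3:7] → 'nnl5'.
Captured: group 1 = 'nnl', group 2 = '5'.

'nnl5'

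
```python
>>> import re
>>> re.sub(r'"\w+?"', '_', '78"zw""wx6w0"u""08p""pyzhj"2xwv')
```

`sub` substitutes '_' at each match site.

'78__u"__2xwv'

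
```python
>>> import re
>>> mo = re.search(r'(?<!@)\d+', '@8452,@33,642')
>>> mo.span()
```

(2, 5)

Because the assertion is negative and zero-width, positions next to the forbidden text are skipped.
Unlike `match`, `search` isn't anchored — it looks for the pattern anywhere in the string.
The match spans [2:5] → '452'.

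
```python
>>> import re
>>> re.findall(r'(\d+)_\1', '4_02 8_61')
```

[]

After group 1 captures some text, `\1` only succeeds where that same text appears again.
With a single group, `findall` returns only what that group captured — 0 items.
Nothing in the string satisfies the pattern, so the list is empty.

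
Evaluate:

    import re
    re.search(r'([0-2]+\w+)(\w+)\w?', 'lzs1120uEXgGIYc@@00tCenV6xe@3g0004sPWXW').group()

'1120uEXgGIYc'

The match spans [3:15] → '1120uEXgGIYc'.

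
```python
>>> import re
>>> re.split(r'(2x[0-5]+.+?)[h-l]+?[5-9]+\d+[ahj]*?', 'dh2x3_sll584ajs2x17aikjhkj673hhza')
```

This matches the literal '2x', then one or more of a character in [0-5], then one or more of any character (lazy) (captured); then one or more of a character in [h-l] (lazy); then one or more of a character in [5-9], then one or more of a digit, then zero or more of one of [ahj] (lazy).
The `?` after the quantifier makes it lazy — it takes as little as possible before letting the rest of the pattern try.
Matches to split on: at [2:12] → '2x3_sll584'; at [15:29] → '2x17aikjhkj673'.
Because the pattern has a capturing group, `split` also inserts each captured text between the pieces.

['dh', '2x3_s', 'ajs', '2x17a', 'hhza']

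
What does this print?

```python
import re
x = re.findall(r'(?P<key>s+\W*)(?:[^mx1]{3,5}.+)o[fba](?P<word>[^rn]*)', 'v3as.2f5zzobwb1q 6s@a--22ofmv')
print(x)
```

Pattern: one or more of the literal 's', then zero or more of a non-word character (captured as 'key'); then 3 to 5 of any character except [mx1], then one or more of any character (non-capturing group); then a literal 'o', then one of [fba]; then zero or more of any character except [rn] (captured as 'word').
Matches: at [3:29] match 's.2f5zzobwb1q 6s@a--22ofmv', groups = ('s.', 'mv').
2 groups means the one result is a tuple of 2 captured strings — 1 here.

[('s.', 'mv')]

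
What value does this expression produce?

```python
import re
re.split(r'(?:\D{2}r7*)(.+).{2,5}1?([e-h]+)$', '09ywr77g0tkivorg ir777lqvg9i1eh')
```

['09', 'g0tkivorg ir777lqvg9i', 'h', '']

The pattern matches exactly 2 of a non-digit, then a literal 'r', then zero or more of the literal '7' (non-capturing group); then one or more of any character (captured); then 2 to 5 of any character, then optionally the literal '1'; then one or more of a character in [e-h] (captured); then anchored at the end.
Matches to split on: at [2:31] → 'ywr77g0tkivorg ir777lqvg9i1eh'.
The group in the pattern means `split` returns the separators' captures alongside the pieces.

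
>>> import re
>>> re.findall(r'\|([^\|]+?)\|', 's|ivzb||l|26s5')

['ivzb', 'l']

Matches: at [1:7] match '|ivzb|', group 1 = 'ivzb'; at [7:10] match '|l|', group 1 = 'l'.
With a single group, `findall` returns only what that group captured — 2 items.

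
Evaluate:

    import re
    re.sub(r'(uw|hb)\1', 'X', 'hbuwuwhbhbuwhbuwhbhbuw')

'hbXXuwhbuwXuw'

The backreference `\1` re-matches whatever the first group consumed, character for character.
Each match is replaced by 'X'.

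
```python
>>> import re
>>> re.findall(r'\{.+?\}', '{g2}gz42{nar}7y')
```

['{g2}', '{nar}']

With no groups in the pattern, `findall` gives back each whole match — 2 here.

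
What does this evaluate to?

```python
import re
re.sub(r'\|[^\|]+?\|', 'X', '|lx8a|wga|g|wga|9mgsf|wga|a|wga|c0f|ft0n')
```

'XwgaXwgaXwgaXwgaXft0n'

Matches: at [0:6] → '|lx8a|'; at [9:12] → '|g|'; at [15:22] → '|9mgsf|'; at [25:28] → '|a|'; at [31:36] → '|c0f|'.
`sub` substitutes 'X' at each match site.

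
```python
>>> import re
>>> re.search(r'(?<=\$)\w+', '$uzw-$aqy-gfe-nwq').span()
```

(1, 4)

Lookahead/lookbehind check context without consuming it, so the matched span excludes the asserted characters.
The match spans [1:4] → 'uzw'.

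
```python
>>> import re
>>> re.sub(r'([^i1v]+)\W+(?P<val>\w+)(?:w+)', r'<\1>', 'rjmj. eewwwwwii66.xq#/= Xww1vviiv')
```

'<rjmj.>ii<66.xq#/=>1vviiv'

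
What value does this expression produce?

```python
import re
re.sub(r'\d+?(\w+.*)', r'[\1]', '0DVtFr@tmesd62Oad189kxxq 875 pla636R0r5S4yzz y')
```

'[DVtFr@tmesd62Oad189kxxq 875 pla636R0r5S4yzz y]'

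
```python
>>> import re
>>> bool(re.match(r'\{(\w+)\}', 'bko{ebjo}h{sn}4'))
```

With `match`, the pattern is implicitly anchored at the beginning.
Here the pattern fails at index 0, so the call returns None, and `bool(None)` is False.

False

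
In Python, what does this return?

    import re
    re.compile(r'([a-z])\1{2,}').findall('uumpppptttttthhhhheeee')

After group 1 captures some text, `\1` only succeeds where that same text appears again.
One capturing group, so `findall` returns just the captured substring from each match — 4 in all.

['p', 't', 'h', 'e']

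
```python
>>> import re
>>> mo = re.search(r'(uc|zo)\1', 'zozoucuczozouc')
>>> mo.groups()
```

('zo',)

The match spans [0:4] → 'zozo'.
Captured: group 1 = 'zo'.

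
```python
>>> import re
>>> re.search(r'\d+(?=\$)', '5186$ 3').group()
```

'5186'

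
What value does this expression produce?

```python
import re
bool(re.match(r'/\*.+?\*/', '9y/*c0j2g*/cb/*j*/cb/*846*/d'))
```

With `match`, the pattern is implicitly anchored at the beginning.
Here position 0 doesn't satisfy it, so the call returns None, and `bool(None)` is False.

False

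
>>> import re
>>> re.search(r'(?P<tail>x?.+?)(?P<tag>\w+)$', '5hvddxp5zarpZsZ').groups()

('5', 'hvddxp5zarpZsZ')

The match spans [0:15] → '5hvddxp5zarpZsZ'.
Captured: group 1 = '5', group 2 = 'hvddxp5zarpZsZ'.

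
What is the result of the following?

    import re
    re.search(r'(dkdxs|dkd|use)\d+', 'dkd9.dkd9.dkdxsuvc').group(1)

'dkd'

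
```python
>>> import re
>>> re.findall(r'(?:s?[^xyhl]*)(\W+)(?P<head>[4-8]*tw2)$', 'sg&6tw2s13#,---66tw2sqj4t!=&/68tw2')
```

[('/', '68tw2')]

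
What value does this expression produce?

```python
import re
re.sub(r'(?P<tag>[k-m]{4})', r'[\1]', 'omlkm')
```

Each match is replaced using the text its own group 1 captured.

'o[mlkm]'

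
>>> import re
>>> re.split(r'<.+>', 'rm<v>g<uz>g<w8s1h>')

Matches to split on: at [2:18] → '<v>g<uz>g<w8s1h>'.
Splitting on the pattern gives 2 pieces.

['rm', '']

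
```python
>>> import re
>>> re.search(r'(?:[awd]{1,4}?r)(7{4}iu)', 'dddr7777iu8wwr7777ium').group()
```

This matches 1 to 4 of one of [awd] (lazy), then the literal 'r' (non-capturing group); then exactly 4 of a literal '7', then the literal 'iu' (captured).
`search` walks the string left to right and returns the first match it finds.
The match spans [0:10] → 'dddr7777iu'.
Captured: group 1 = '7777iu'.

'dddr7777iu'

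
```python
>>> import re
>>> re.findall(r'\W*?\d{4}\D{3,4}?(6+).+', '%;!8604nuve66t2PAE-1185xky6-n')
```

['66']

This matches zero or more of a non-word character (lazy), then exactly 4 of a digit, then 3 to 4 of a non-digit (lazy); then one or more of a literal '6' (captured); then one or more of any character.
Matches: at [0:29] match '%;!8604nuve66t2PAE-1185xky6-n', group 1 = '66'.
With a single group, `findall` returns only what that group captured — 1 item.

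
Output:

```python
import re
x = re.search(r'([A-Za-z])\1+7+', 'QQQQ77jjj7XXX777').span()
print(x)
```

(0, 6)

A backreference is literal: `\1` must see the identical characters the first group matched.
`search` walks the string left to right and returns the first match it finds.
The match spans [0:6] → 'QQQQ77'.
Captured: group 1 = 'Q'.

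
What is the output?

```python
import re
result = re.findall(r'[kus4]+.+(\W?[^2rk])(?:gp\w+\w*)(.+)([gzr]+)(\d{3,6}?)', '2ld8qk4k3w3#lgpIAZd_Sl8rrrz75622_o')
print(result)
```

Pattern: one or more of one of [kus4], then one or more of any character; then optionally a non-word character, then any character except [2rk] (captured); then the literal 'gp', then one or more of a word character, then zero or more of a word character (non-capturing group); then one or more of any character (captured); then one or more of one of [gzr] (captured); then 3 to 6 of a digit (lazy) (captured).
Matches: at [5:30] match 'k4k3w3#lgpIAZd_Sl8rrrz756', groups = ('l', 'r', 'z', '756').
Multiple groups make `findall` return tuples — one 4-tuple for the one match.

[('l', 'r', 'z', '756')]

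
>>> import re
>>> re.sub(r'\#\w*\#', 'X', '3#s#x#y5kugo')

Matches: at [1:4] → '#s#'.
Every occurrence is swapped for 'X'.

'3Xx#y5kugo'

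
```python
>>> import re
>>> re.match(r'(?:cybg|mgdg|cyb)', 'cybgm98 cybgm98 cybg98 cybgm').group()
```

With `match`, the pattern is implicitly anchored at the beginning.
The match spans [0:4] → 'cybg'.

'cybg'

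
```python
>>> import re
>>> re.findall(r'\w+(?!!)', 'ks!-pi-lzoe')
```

['k', 'pi', 'lzoe']

The negative lookaround is zero-width — it rules out positions where the adjacent text would match, without consuming anything.
Scanning left to right: at [0:1] → 'k'; at [4:6] → 'pi'; at [7:11] → 'lzoe'.
No capturing groups, so `findall` returns the 3 full match strings.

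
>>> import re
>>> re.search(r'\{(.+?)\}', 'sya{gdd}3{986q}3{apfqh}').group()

'{gdd}'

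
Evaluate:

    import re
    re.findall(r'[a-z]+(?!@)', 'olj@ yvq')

['ol', 'yvq']

The negative lookaround is zero-width — it rules out positions where the adjacent text would match, without consuming anything.
Since nothing is captured, `findall` lists the 2 matched substrings directly.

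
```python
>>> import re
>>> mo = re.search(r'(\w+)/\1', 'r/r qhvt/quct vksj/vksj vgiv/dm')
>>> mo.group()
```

'r/r'

`\1` is not a pattern — it's the concrete string captured by group 1, re-applied verbatim.
`search` walks the string left to right and returns the first match it finds.
The match spans [0:3] → 'r/r'.
Captured: group 1 = 'r'.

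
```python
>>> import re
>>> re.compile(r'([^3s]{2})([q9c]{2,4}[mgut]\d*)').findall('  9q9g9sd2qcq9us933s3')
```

With 2 capturing groups, `findall` returns a 2-tuple per match.

[('  ', '9q9g9'), ('d2', 'qcq9u')]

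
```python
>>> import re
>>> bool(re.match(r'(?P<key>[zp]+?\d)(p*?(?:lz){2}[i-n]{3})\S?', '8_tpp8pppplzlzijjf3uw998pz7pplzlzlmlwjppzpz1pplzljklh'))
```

False

`re.match` only tries the pattern at the start of the string.
Here the pattern fails at index 0, so the call returns None, and `bool(None)` is False.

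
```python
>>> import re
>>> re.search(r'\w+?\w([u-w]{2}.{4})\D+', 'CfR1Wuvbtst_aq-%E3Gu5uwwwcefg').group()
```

This matches one or more of a word character (lazy), then a word character; then exactly 2 of a character in [u-w], then exactly 4 of any character (captured); then one or more of a non-digit.
`re.search` scans for the first position where the pattern succeeds.
The match spans [0:17] → 'CfR1Wuvbtst_aq-%E'.
Captured: group 1 = 'uvbtst'.

'CfR1Wuvbtst_aq-%E'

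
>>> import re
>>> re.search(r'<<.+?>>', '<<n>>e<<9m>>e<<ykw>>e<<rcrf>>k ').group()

'<<n>>'

With the lazy modifier that quantifier settles for the fewest repetitions that let the rest of the pattern succeed (the atoms after it are unaffected and can still be greedy).
`search` walks the string left to right and returns the first match it finds.
The match spans [0:5] → '<<n>>'.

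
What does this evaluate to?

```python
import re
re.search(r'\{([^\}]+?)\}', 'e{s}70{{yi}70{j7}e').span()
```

(1, 4)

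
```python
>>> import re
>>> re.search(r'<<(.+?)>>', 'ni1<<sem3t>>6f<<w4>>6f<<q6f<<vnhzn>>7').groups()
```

('sem3t',)

The match spans [3:12] → '<<sem3t>>'.
Captured: group 1 = 'sem3t'.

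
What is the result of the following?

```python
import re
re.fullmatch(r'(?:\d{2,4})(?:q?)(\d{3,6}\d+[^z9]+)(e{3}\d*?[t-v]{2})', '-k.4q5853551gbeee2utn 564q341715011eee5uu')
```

None

This matches 2 to 4 of a digit (non-capturing group); then optionally a literal 'q' (non-capturing group); then 3 to 6 of a digit, then one or more of a digit, then one or more of any character except [z9] (captured); then exactly 3 of a literal 'e', then zero or more of a digit (lazy), then exactly 2 of a character in [t-v] (captured).
`fullmatch` succeeds only if the pattern covers the string from start to end.
Here the pattern can't cover the whole string, so the call returns None.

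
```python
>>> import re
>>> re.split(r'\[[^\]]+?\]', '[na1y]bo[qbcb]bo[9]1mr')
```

['', 'bo', 'bo', '1mr']

Matches to split on: at [0:6] → '[na1y]'; at [8:14] → '[qbcb]'; at [16:19] → '[9]'.
Each match becomes a cut point; 4 segments remain.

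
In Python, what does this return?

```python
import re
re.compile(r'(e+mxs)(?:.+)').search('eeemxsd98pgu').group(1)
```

The match spans [0:12] → 'eeemxsd98pgu'.
Captured: group 1 = 'eeemxs'.

'eeemxs'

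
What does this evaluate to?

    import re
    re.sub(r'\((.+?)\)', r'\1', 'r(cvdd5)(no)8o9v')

'rcvdd5no8o9v'

Because the quantifier is non-greedy, it stops expanding at the earliest point where the rest of the pattern can succeed.
`\1` in the replacement pulls in group 1's text for each match.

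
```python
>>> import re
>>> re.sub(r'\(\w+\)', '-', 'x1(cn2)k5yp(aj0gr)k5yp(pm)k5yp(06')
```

'x1-k5yp-k5yp-k5yp(06'

Matches: at [2:7] → '(cn2)'; at [11:18] → '(aj0gr)'; at [22:26] → '(pm)'.
`sub` substitutes '-' at each match site.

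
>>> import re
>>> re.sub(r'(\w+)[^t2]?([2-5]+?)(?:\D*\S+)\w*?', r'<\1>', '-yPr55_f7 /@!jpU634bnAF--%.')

'-<yPr5> /@!<jpU63>'

Pattern: one or more of a word character (captured); then optionally any character except [t2]; then one or more of a character in [2-5] (lazy) (captured); then zero or more of a non-digit, then one or more of a non-whitespace character (non-capturing group); then zero or more of a word character (lazy).
Matches: at [1:9] → 'yPr55_f7'; at [13:27] → 'jpU634bnAF--%.'.
The replacement refers to a captured group, so each match is rewritten using its own captured text.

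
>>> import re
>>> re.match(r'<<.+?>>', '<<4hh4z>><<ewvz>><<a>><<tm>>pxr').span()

(0, 9)

`match` is anchored at position 0; if the pattern doesn't fit there, it returns None.
The match spans [0:9] → '<<4hh4z>>'.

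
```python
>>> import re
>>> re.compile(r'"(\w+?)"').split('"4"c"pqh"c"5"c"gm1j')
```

Because the pattern has a capturing group, `split` also inserts each captured text between the pieces.

['', '4', 'c', 'pqh', 'c', '5', 'c"gm1j']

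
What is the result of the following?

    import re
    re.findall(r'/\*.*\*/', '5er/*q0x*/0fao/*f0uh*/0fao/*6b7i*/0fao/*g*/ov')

['/*q0x*/0fao/*f0uh*/0fao/*6b7i*/0fao/*g*/']

With no groups in the pattern, `findall` gives back each whole match — 1 here.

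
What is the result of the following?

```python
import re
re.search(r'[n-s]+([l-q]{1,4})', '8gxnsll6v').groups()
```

The match spans [3:7] → 'nsll'.
Captured: group 1 = 'll'.

('ll',)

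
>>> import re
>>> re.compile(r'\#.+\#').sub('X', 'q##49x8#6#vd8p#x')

Matches: at [1:15] → '##49x8#6#vd8p#'.
Each match is replaced by 'X'.

'qXx'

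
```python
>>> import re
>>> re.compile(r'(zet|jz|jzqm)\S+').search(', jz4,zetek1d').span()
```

(2, 13)

The match spans [2:13] → 'jz4,zetek1d'.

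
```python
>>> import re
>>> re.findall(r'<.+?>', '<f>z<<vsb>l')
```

With the lazy modifier that quantifier settles for the fewest repetitions that let the rest of the pattern succeed (the atoms after it are unaffected and can still be greedy).
Matches: at [0:3] → '<f>'; at [4:10] → '<<vsb>'.
No capturing groups, so `findall` returns the 2 full match strings.

['<f>', '<<vsb>']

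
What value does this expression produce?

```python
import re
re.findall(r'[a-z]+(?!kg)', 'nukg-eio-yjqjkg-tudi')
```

['nukg', 'eio', 'yjqjkg', 'tudi']

The negative lookahead/lookbehind blocks any match where the forbidden context is present.
No capturing groups, so `findall` returns the 4 full match strings.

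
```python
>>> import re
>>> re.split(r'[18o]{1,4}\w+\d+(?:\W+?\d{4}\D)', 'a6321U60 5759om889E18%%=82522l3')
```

The pattern matches 1 to 4 of one of [18o], then one or more of a word character, then one or more of a digit; then one or more of a non-word character (lazy), then exactly 4 of a digit, then a non-digit (non-capturing group).
Matches to split on: at [4:14] → '1U60 5759o'.
The string is cut at each match, leaving 2 pieces.

['a632', 'm889E18%%=82522l3']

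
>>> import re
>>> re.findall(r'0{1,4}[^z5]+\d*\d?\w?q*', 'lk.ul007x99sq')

['007x99sq']

`findall` yields the raw match text (1 of them) because the pattern has no groups.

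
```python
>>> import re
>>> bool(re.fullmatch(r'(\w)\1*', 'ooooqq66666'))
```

After group 1 captures some text, `\1` only succeeds where that same text appears again.
For `fullmatch`, every character of the input must be accounted for by the pattern.
Here the pattern can't cover the whole string, so the call returns None, and `bool(None)` is False.

False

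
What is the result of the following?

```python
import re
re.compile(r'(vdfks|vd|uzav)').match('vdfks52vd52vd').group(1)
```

Alternation isn't longest-match — the leftmost alternative that fits at this position is chosen.
`re.match` only tries the pattern at the start of the string.
The match spans [0:5] → 'vdfks'.
Captured: group 1 = 'vdfks'.

'vdfks'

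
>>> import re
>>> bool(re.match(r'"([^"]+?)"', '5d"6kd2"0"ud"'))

`re.match` only tries the pattern at the start of the string.
Here position 0 doesn't satisfy it, so the call returns None, and `bool(None)` is False.

False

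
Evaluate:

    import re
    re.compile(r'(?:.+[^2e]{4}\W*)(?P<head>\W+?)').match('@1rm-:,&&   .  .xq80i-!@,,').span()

(0, 26)

This matches one or more of any character, then exactly 4 of any character except [2e], then zero or more of a non-word character (non-capturing group); then one or more of a non-word character (lazy) (captured as 'head').
`match` is anchored at position 0; if the pattern doesn't fit there, it returns None.
The match spans [0:26] → '@1rm-:,&&   .  .xq80i-!@,,'.
Captured: group 1 = ','.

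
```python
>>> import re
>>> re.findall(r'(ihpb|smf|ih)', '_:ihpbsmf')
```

['ihpb', 'smf']

Alternation isn't longest-match — the leftmost alternative that fits at this position is chosen.
`findall` collects group 1 from each match (2 total).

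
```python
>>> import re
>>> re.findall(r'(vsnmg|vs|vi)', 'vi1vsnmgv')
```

['vi', 'vsnmg']

`|` is ordered: at each position the engine commits to the first alternative that works.
Because there's exactly one group, `findall` drops the full match and keeps group 1 from each hit.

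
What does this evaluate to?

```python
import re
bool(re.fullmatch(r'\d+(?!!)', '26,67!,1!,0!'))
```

`re.fullmatch` is like wrapping the pattern in `^…$` (in single-line mode).
Here the pattern can't cover the whole string, so the call returns None, and `bool(None)` is False.

False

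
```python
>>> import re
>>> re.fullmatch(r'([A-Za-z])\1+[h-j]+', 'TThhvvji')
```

None

After group 1 captures some text, `\1` only succeeds where that same text appears again.
`re.fullmatch` is like wrapping the pattern in `^…$` (in single-line mode).
Here the pattern can't cover the whole string, so the call returns None.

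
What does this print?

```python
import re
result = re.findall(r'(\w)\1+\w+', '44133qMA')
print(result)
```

['4']

A backreference is literal: `\1` must see the identical characters the first group matched.
Scanning left to right: at [0:8] match '44133qMA', group 1 = '4'.
One capturing group, so `findall` returns just the captured substring from the one match — 1 in all.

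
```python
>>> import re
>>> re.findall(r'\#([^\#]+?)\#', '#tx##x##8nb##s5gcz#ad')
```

['tx', 'x', '8nb', 's5gcz']

Walking the string: at [0:4] match '#tx#', group 1 = 'tx'; at [4:7] match '#x#', group 1 = 'x'; at [7:12] match '#8nb#', group 1 = '8nb'; at [12:19] match '#s5gcz#', group 1 = 's5gcz'.
One capturing group, so `findall` returns just the captured substring from each match — 4 in all.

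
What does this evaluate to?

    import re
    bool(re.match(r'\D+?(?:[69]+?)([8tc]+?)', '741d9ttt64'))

The pattern matches one or more of a non-digit (lazy); then one or more of one of [69] (lazy) (non-capturing group); then one or more of one of [8tc] (lazy) (captured).
`match` is anchored at position 0; if the pattern doesn't fit there, it returns None.
Here the pattern fails at index 0, so the call returns None, and `bool(None)` is False.

False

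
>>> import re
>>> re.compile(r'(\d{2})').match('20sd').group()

The pattern matches exactly 2 of a digit (captured).
`match` is anchored at position 0; if the pattern doesn't fit there, it returns None.
The match spans [0:2] → '20'.
Captured: group 1 = '20'.

'20'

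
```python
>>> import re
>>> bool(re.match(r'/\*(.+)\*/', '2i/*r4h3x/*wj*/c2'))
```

False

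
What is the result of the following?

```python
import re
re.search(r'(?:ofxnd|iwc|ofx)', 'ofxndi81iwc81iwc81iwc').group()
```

Alternation tries branches left to right and keeps the first one that lets the overall match succeed at that position.
`re.search` scans for the first position where the pattern succeeds.
The match spans [0:5] → 'ofxnd'.

'ofxnd'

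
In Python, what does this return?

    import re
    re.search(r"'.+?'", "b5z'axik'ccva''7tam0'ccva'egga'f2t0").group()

Because the quantifier is non-greedy, it stops expanding at the earliest point where the rest of the pattern can succeed.
The match spans [3:9] → "'axik'".

"'axik'"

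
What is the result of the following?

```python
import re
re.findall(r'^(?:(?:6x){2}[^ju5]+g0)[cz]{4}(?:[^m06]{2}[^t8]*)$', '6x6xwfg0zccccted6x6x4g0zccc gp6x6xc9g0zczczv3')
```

['6x6xwfg0zccccted6x6x4g0zccc gp6x6xc9g0zczczv3']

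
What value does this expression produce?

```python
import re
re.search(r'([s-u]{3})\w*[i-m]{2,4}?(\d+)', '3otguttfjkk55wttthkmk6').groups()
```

('utt', '6')

Pattern: exactly 3 of a character in [s-u] (captured); then zero or more of a word character, then 2 to 4 of a character in [i-m] (lazy); then one or more of a digit (captured).
Unlike `match`, `search` isn't anchored — it looks for the pattern anywhere in the string.
The match spans [4:22] → 'uttfjkk55wttthkmk6'.
Captured: group 1 = 'utt', group 2 = '6'.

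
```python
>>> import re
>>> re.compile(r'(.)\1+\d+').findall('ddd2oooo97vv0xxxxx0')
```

['d', 'o', 'v', 'x']

A backreference is literal: `\1` must see the identical characters the first group matched.
Walking the string: at [0:4] match 'ddd2', group 1 = 'd'; at [4:10] match 'oooo97', group 1 = 'o'; at [10:13] match 'vv0', group 1 = 'v'; at [13:19] match 'xxxxx0', group 1 = 'x'.
With a single group, `findall` returns only what that group captured — 4 items.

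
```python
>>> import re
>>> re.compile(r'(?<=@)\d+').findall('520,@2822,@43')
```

The `(?=…)`/`(?<=…)` assertion just peeks at neighbouring text; it doesn't advance the match position.
Matches: at [5:9] → '2822'; at [11:13] → '43'.
No capturing groups, so `findall` returns the 2 full match strings.

['2822', '43']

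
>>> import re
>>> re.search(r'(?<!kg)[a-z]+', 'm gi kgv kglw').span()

The negative lookaround is zero-width — it rules out positions where the adjacent text would match, without consuming anything.
`re.search` scans for the first position where the pattern succeeds.
The match spans [0:1] → 'm'.

(0, 1)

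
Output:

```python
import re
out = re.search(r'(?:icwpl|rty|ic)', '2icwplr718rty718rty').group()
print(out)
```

Alternation isn't longest-match — the leftmost alternative that fits at this position is chosen.
The match spans [1:6] → 'icwpl'.

icwpl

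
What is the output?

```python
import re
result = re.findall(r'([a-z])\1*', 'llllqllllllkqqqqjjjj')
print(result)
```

['l', 'q', 'l', 'k', 'q', 'j']

The backreference `\1` re-matches whatever the first group consumed, character for character.
Matches: at [0:4] match 'llll', group 1 = 'l'; at [4:5] match 'q', group 1 = 'q'; at [5:11] match 'llllll', group 1 = 'l'; at [11:12] match 'k', group 1 = 'k'; at [12:16] match 'qqqq', group 1 = 'q'; ….
One capturing group, so `findall` returns just the captured substring from each match — 6 in all.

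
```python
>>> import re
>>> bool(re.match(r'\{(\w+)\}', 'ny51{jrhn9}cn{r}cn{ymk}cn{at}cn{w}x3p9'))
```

`re.match` only tries the pattern at the start of the string.
Here the pattern fails at index 0, so the call returns None, and `bool(None)` is False.

False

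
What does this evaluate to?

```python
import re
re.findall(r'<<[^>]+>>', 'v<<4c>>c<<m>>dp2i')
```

['<<4c>>', '<<m>>']

Since nothing is captured, `findall` lists the 2 matched substrings directly.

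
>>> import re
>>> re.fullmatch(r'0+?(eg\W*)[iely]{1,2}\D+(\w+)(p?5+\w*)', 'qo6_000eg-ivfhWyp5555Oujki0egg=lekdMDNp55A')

None

Pattern: one or more of a literal '0' (lazy); then the literal 'eg', then zero or more of a non-word character (captured); then 1 to 2 of one of [iely], then one or more of a non-digit; then one or more of a word character (captured); then optionally the literal 'p', then one or more of the literal '5', then zero or more of a word character (captured).
`re.fullmatch` is like wrapping the pattern in `^…$` (in single-line mode).
Here the pattern can't cover the whole string, so the call returns None.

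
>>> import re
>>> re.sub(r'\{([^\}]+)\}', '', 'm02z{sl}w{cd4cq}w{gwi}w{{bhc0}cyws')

'm02zwwwcyws'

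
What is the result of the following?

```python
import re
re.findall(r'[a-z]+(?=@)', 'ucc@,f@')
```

['ucc', 'f']

Lookahead/lookbehind check context without consuming it, so the matched span excludes the asserted characters.
No capturing groups, so `findall` returns the 2 full match strings.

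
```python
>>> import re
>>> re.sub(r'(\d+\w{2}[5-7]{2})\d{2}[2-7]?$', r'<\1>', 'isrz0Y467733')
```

Pattern: one or more of a digit, then exactly 2 of a word character, then exactly 2 of a character in [5-7] (captured); then exactly 2 of a digit, then optionally a character in [2-7]; then anchored at the end.
Matches: at [4:12] → '0Y467733'.
`\1` in the replacement pulls in group 1's text for each match.

'isrz<0Y467>'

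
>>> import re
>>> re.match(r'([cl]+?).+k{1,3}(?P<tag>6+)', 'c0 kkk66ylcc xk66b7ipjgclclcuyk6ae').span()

(0, 32)

`match` is anchored at position 0; if the pattern doesn't fit there, it returns None.
The match spans [0:32] → 'c0 kkk66ylcc xk66b7ipjgclclcuyk6'.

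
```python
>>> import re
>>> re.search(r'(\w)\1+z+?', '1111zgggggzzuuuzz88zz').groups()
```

('1',)

A backreference is literal: `\1` must see the identical characters the first group matched.
Unlike `match`, `search` isn't anchored — it looks for the pattern anywhere in the string.
The match spans [0:5] → '1111z'.
Captured: group 1 = '1'.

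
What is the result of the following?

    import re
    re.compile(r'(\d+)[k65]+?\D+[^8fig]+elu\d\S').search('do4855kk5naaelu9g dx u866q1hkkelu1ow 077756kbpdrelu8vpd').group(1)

'4855'

Pattern: one or more of a digit (captured); then one or more of one of [k65] (lazy), then one or more of a non-digit, then one or more of any character except [8fig]; then the literal 'elu', then a digit, then a non-whitespace character.
`re.search` tries every starting position until one works.
The match spans [2:17] → '4855kk5naaelu9g'.
Captured: group 1 = '4855'.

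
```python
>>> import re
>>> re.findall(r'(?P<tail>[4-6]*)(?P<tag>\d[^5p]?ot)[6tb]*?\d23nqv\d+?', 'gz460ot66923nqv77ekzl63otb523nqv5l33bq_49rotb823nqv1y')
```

[('46', '0ot'), ('6', '3ot'), ('4', '9rot')]

The pattern matches zero or more of a character in [4-6] (captured as 'tail'); then a digit, then optionally any character except [5p], then the literal 'ot' (captured as 'tag'); then zero or more of one of [6tb] (lazy), then a digit, then the literal '23'; then the literal 'nqv', then one or more of a digit (lazy).
Scanning left to right: at [2:16] match '460ot66923nqv7', groups = ('46', '0ot'); at [21:33] match '63otb523nqv5', groups = ('6', '3ot'); at [39:52] match '49rotb823nqv1', groups = ('4', '9rot').
2 groups means each result is a tuple of 2 captured strings — 3 here.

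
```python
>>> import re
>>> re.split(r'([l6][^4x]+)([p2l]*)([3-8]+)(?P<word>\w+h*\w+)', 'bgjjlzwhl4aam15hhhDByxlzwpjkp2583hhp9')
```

['bgjj', 'lzwhl', '', '4', 'aam15hhhDByxlzwpjkp2583hhp9', '']

This matches one of [l6], then one or more of any character except [4x] (captured); then zero or more of one of [p2l] (captured); then one or more of a character in [3-8] (captured); then one or more of a word character, then zero or more of the literal 'h', then one or more of a word character (captured as 'word').
Matches to split on: at [4:37] → 'lzwhl4aam15hhhDByxlzwpjkp2583hhp9'.
With a capturing group present, the delimiter's captured portion is kept in the result list.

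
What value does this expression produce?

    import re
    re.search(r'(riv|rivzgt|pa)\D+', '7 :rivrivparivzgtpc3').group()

The match spans [3:19] → 'rivrivparivzgtpc'.

'rivrivparivzgtpc'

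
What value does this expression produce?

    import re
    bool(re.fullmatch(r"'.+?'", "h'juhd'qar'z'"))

False

`re.fullmatch` is like wrapping the pattern in `^…$` (in single-line mode).
Here the pattern can't cover the whole string, so the call returns None, and `bool(None)` is False.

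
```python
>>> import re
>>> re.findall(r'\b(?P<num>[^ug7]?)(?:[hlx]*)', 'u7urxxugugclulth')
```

['', '']

With a single group, `findall` returns only what that group captured — 2 items.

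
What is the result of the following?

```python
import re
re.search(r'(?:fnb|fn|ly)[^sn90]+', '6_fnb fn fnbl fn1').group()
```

'fnb f'

`re.search` scans for the first position where the pattern succeeds.
The match spans [2:7] → 'fnb f'.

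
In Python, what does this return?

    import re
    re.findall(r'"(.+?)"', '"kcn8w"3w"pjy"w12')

With the lazy modifier that quantifier settles for the fewest repetitions that let the rest of the pattern succeed (the atoms after it are unaffected and can still be greedy).
Scanning left to right: at [0:7] match '"kcn8w"', group 1 = 'kcn8w'; at [9:14] match '"pjy"', group 1 = 'pjy'.
One capturing group, so `findall` returns just the captured substring from each match — 2 in all.

['kcn8w', 'pjy']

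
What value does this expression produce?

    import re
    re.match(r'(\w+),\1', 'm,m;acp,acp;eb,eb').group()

'm,m'

`\1` has to match the exact text group 1 already captured.
`match` is anchored at position 0; if the pattern doesn't fit there, it returns None.
The match spans [0:3] → 'm,m'.
Captured: group 1 = 'm'.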